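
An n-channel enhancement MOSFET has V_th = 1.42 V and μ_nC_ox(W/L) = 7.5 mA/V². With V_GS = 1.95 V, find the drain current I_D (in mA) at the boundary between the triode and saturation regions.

I_D = 1.05 mA

At the boundary V_DS = V_ov = V_GS − V_th = 1.95 − 1.42 = 0.53 V.
I_D = ½ k_n V_ov² = 0.5 × 7.5 × 0.53² = 1.05 mA.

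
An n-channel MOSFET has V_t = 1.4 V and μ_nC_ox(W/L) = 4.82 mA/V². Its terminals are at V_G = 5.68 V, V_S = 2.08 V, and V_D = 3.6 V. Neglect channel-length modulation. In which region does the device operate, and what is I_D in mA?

V_GS = V_G − V_S = 5.68 − 2.08 = 3.6 V; V_DS = V_D − V_S = 3.6 − 2.08 = 1.52 V.
V_ov = V_GS − V_t = 3.6 − 1.4 = 2.2 V.
Since V_DS = 1.52 V < V_ov = 2.2 V, the device is in the triode region.
I_D = k_n [V_ov · V_DS − ½ V_DS²] = 4.82 × [2.2 × 1.52 − 0.5 × 1.52²] = 10.6 mA.

Triode; I_D = 10.6 mA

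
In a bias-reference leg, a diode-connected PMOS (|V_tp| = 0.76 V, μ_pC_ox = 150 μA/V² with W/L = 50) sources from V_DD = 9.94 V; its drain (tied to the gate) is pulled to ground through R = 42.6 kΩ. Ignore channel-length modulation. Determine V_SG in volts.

V_SG = 0.997 V

With gate tied to drain, V_SG = V_SD ≥ V_SG − |V_tp|, so the device is in saturation.
k_p = μ_pC_ox · (W/L) = 7.5 mA/V².
KCL at the drain: ½ k_p (V_SG − |V_tp|)² = (V_DD − V_SG)/R.
Let x = V_SG − 0.76. Then 160 x² + x − 9.18 = 0, giving x = 0.237 V (positive root), so V_SG = 0.997 V.
I_D = (V_DD − V_SG)/R = (9.94 − 0.997) / 42.6 = 0.21 mA.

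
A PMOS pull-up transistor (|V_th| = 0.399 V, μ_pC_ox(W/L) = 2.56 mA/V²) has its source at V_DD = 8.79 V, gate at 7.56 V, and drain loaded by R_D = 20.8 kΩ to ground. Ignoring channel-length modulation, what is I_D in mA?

I_D = 0.412 mA

V_SG = V_DD − V_G = 8.79 − 7.56 = 1.23 V, so V_ov = 1.23 − 0.399 = 0.831 V.
Assume saturation: I_D = ½ k_p V_ov² = 0.5 × 2.56 × 0.831² = 0.884 mA, giving V_SD = V_DD − I_D R_D = 8.79 − 0.884 × 20.8 = -9.6 V.
But -9.6 V < V_ov = 0.831 V, so the device is actually in triode.
In triode I_D = k_p[V_ov V_SD − ½ V_SD²] and I_D = (V_DD − V_SD)/R_D. Equating: 26.6 V_SD² − 45.25 V_SD + 8.79 = 0, giving V_SD = 0.224 V (the root below V_ov).
I_D = (8.79 − 0.224) / 20.8 = 0.412 mA.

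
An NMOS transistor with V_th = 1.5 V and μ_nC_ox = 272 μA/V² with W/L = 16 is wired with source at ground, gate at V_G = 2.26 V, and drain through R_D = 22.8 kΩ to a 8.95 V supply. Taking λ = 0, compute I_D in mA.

V_GS = V_G = 2.26 V, so V_ov = 2.26 − 1.5 = 0.76 V.
k_n = μ_nC_ox · (W/L) = 4.352 mA/V².
Assume saturation: I_D = ½ k_n V_ov² = 0.5 × 4.352 × 0.76² = 1.26 mA, giving V_DS = V_DD − I_D R_D = 8.95 − 1.26 × 22.8 = -19.7 V.
But -19.7 V < V_ov = 0.76 V, so the device is actually in triode.
In triode I_D = k_n[V_ov V_DS − ½ V_DS²] and I_D = (V_DD − V_DS)/R_D. Equating: 49.6 V_DS² − 76.41 V_DS + 8.95 = 0, giving V_DS = 0.128 V (the root below V_ov).
I_D = (8.95 − 0.128) / 22.8 = 0.387 mA.

I_D = 0.387 mA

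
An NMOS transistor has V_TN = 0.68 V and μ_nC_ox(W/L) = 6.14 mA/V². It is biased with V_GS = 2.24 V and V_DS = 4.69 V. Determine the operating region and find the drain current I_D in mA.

Saturation; I_D = 7.47 mA

V_ov = V_GS − V_TN = 2.24 − 0.68 = 1.56 V.
Since V_DS = 4.69 V ≥ V_ov = 1.56 V, the device is in saturation.
I_D = ½ k_n V_ov² = 0.5 × 6.14 × 1.56² = 7.47 mA.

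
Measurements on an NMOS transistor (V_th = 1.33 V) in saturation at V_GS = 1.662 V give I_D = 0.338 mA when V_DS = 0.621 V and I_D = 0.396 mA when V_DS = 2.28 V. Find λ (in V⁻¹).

λ = 0.111 V⁻¹

With V_GS fixed, I_D ∝ (1 + λ V_DS) in saturation, so I_D2/I_D1 = (1 + λ V_DS2)/(1 + λ V_DS1).
0.396/0.338 = 1.172 = (1 + 2.28 λ)/(1 + 0.621 λ).
Solving: λ (I_D1 V_DS2 − I_D2 V_DS1) = I_D2 − I_D1, so λ = (0.396 − 0.338) / (0.338 × 2.28 − 0.396 × 0.621) = 0.058 / 0.525 = 0.111 V⁻¹.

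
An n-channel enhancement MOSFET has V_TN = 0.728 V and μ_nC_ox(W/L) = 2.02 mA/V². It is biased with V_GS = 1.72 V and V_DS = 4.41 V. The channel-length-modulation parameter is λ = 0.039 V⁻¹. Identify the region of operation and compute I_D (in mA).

Saturation; I_D = 1.16 mA

V_ov = V_GS − V_TN = 1.72 − 0.728 = 0.992 V.
Since V_DS = 4.41 V ≥ V_ov = 0.992 V, the device is in saturation.
I_D = ½ k_n V_ov² (1 + λ V_DS) = 0.5 × 2.02 × 0.992² × (1 + 0.039 × 4.41) = 1.16 mA.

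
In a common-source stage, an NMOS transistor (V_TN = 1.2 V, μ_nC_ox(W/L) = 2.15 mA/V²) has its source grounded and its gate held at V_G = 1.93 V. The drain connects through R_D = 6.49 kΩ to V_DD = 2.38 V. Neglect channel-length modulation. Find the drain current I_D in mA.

V_GS = V_G = 1.93 V, so V_ov = 1.93 − 1.2 = 0.73 V.
Assume saturation: I_D = ½ k_n V_ov² = 0.5 × 2.15 × 0.73² = 0.573 mA, giving V_DS = V_DD − I_D R_D = 2.38 − 0.573 × 6.49 = -1.34 V.
But -1.34 V < V_ov = 0.73 V, so the device is actually in triode.
In triode I_D = k_n[V_ov V_DS − ½ V_DS²] and I_D = (V_DD − V_DS)/R_D. Equating: 6.98 V_DS² − 11.19 V_DS + 2.38 = 0, giving V_DS = 0.253 V (the root below V_ov).
I_D = (2.38 − 0.253) / 6.49 = 0.328 mA.

I_D = 0.328 mA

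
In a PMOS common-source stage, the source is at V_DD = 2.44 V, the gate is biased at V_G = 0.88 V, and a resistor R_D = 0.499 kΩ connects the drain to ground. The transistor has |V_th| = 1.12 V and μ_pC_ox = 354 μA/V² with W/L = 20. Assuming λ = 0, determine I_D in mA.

V_SG = V_DD − V_G = 2.44 − 0.88 = 1.56 V, so V_ov = 1.56 − 1.12 = 0.44 V.
k_p = μ_pC_ox · (W/L) = 7.08 mA/V².
Assume saturation: I_D = ½ k_p V_ov² = 0.5 × 7.08 × 0.44² = 0.685 mA, giving V_SD = V_DD − I_D R_D = 2.44 − 0.685 × 0.499 = 2.1 V.
V_SD = 2.1 V ≥ V_ov = 0.44 V, confirming saturation.

I_D = 0.685 mA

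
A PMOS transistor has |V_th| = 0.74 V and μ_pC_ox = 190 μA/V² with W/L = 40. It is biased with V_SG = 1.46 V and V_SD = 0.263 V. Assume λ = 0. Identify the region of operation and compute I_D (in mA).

Triode; I_D = 1.18 mA

k_p = μ_pC_ox · (W/L) = 7.6 mA/V².
V_ov = V_SG − |V_th| = 1.46 − 0.74 = 0.72 V.
Since V_SD = 0.263 V < V_ov = 0.72 V, the device is in the triode region.
I_D = k_p [V_ov · V_SD − ½ V_SD²] = 7.6 × [0.72 × 0.263 − 0.5 × 0.263²] = 1.18 mA.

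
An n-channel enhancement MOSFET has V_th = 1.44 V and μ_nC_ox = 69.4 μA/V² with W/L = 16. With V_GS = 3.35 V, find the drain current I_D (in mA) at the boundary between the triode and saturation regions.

At the boundary V_DS = V_ov = V_GS − V_th = 3.35 − 1.44 = 1.91 V.
k_n = μ_nC_ox · (W/L) = 1.11 mA/V².
I_D = ½ k_n V_ov² = 0.5 × 1.11 × 1.91² = 2.03 mA.

I_D = 2.03 mA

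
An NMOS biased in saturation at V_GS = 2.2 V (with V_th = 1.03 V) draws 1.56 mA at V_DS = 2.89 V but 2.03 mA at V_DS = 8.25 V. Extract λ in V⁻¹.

λ = 0.0671 V⁻¹

With V_GS fixed, I_D ∝ (1 + λ V_DS) in saturation, so I_D2/I_D1 = (1 + λ V_DS2)/(1 + λ V_DS1).
2.03/1.56 = 1.301 = (1 + 8.25 λ)/(1 + 2.89 λ).
Solving: λ (I_D1 V_DS2 − I_D2 V_DS1) = I_D2 − I_D1, so λ = (2.03 − 1.56) / (1.56 × 8.25 − 2.03 × 2.89) = 0.47 / 7 = 0.0671 V⁻¹.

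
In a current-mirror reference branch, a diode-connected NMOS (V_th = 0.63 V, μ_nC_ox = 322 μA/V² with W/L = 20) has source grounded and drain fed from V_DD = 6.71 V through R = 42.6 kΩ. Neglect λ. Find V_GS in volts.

With gate tied to drain, V_GS = V_DS ≥ V_GS − V_th, so the device is in saturation.
k_n = μ_nC_ox · (W/L) = 6.44 mA/V².
KCL at the drain: ½ k_n (V_GS − V_th)² = (V_DD − V_GS)/R.
Let x = V_GS − 0.63. Then 137 x² + x − 6.08 = 0, giving x = 0.207 V (positive root), so V_GS = 0.837 V.
I_D = (V_DD − V_GS)/R = (6.71 − 0.837) / 42.6 = 0.138 mA.

V_GS = 0.837 V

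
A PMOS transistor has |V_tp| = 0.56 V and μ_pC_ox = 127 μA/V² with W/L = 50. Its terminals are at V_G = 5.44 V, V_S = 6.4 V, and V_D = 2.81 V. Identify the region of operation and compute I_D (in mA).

V_SG = V_S − V_G = 6.4 − 5.44 = 0.96 V; V_SD = V_S − V_D = 6.4 − 2.81 = 3.59 V.
k_p = μ_pC_ox · (W/L) = 6.35 mA/V².
V_ov = V_SG − |V_tp| = 0.96 − 0.56 = 0.4 V.
Since V_SD = 3.59 V ≥ V_ov = 0.4 V, the device is in saturation.
I_D = ½ k_p V_ov² = 0.5 × 6.35 × 0.4² = 0.508 mA.

Saturation; I_D = 0.508 mA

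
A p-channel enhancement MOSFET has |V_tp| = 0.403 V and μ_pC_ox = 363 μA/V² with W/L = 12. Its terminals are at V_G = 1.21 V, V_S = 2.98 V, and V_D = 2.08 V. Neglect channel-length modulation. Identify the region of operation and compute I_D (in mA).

V_SG = V_S − V_G = 2.98 − 1.21 = 1.77 V; V_SD = V_S − V_D = 2.98 − 2.08 = 0.9 V.
k_p = μ_pC_ox · (W/L) = 4.356 mA/V².
V_ov = V_SG − |V_tp| = 1.77 − 0.403 = 1.37 V.
Since V_SD = 0.9 V < V_ov = 1.37 V, the device is in the triode region.
I_D = k_p [V_ov · V_SD − ½ V_SD²] = 4.356 × [1.37 × 0.9 − 0.5 × 0.9²] = 3.6 mA.

Triode; I_D = 3.60 mA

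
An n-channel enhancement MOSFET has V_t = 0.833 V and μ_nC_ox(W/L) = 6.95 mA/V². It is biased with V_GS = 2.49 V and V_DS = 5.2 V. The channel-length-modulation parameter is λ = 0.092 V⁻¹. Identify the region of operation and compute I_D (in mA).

Saturation; I_D = 14.1 mA

V_ov = V_GS − V_t = 2.49 − 0.833 = 1.66 V.
Since V_DS = 5.2 V ≥ V_ov = 1.66 V, the device is in saturation.
I_D = ½ k_n V_ov² (1 + λ V_DS) = 0.5 × 6.95 × 1.66² × (1 + 0.092 × 5.2) = 14.1 mA.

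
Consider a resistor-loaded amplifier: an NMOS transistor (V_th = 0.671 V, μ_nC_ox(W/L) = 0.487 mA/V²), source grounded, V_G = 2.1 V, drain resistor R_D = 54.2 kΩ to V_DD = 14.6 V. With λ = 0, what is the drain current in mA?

V_GS = V_G = 2.1 V, so V_ov = 2.1 − 0.671 = 1.43 V.
Assume saturation: I_D = ½ k_n V_ov² = 0.5 × 0.487 × 1.43² = 0.497 mA, giving V_DS = V_DD − I_D R_D = 14.6 − 0.497 × 54.2 = -12.4 V.
But -12.4 V < V_ov = 1.43 V, so the device is actually in triode.
In triode I_D = k_n[V_ov V_DS − ½ V_DS²] and I_D = (V_DD − V_DS)/R_D. Equating: 13.2 V_DS² − 38.72 V_DS + 14.6 = 0, giving V_DS = 0.444 V (the root below V_ov).
I_D = (14.6 − 0.444) / 54.2 = 0.261 mA.

I_D = 0.261 mA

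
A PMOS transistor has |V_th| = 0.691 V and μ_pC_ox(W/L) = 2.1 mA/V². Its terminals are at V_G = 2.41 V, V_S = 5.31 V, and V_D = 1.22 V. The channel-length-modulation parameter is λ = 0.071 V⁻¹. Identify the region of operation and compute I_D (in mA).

Saturation; I_D = 6.61 mA

V_SG = V_S − V_G = 5.31 − 2.41 = 2.9 V; V_SD = V_S − V_D = 5.31 − 1.22 = 4.09 V.
V_ov = V_SG − |V_th| = 2.9 − 0.691 = 2.21 V.
Since V_SD = 4.09 V ≥ V_ov = 2.21 V, the device is in saturation.
I_D = ½ k_p V_ov² (1 + λ V_SD) = 0.5 × 2.1 × 2.21² × (1 + 0.071 × 4.09) = 6.61 mA.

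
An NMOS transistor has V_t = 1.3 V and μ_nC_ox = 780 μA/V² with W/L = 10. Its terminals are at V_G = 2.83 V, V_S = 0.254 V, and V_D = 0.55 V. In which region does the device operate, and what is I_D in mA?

Triode; I_D = 2.60 mA

V_GS = V_G − V_S = 2.83 − 0.254 = 2.58 V; V_DS = V_D − V_S = 0.55 − 0.254 = 0.296 V.
k_n = μ_nC_ox · (W/L) = 7.8 mA/V².
V_ov = V_GS − V_t = 2.58 − 1.3 = 1.28 V.
Since V_DS = 0.296 V < V_ov = 1.28 V, the device is in the triode region.
I_D = k_n [V_ov · V_DS − ½ V_DS²] = 7.8 × [1.28 × 0.296 − 0.5 × 0.296²] = 2.6 mA.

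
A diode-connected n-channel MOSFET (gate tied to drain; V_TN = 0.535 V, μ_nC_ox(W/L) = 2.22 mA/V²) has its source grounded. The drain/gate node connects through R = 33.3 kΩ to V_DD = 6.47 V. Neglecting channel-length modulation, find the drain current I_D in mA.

I_D = 0.167 mA

With gate tied to drain, V_GS = V_DS ≥ V_GS − V_TN, so the device is in saturation.
KCL at the drain: ½ k_n (V_GS − V_TN)² = (V_DD − V_GS)/R.
Let x = V_GS − 0.535. Then 37 x² + x − 5.935 = 0, giving x = 0.387 V (positive root), so V_GS = 0.922 V.
I_D = (V_DD − V_GS)/R = (6.47 − 0.922) / 33.3 = 0.167 mA.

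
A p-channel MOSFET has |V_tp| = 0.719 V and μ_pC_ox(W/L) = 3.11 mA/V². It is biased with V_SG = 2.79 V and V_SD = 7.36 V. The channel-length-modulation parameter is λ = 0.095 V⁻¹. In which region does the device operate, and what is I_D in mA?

V_ov = V_SG − |V_tp| = 2.79 − 0.719 = 2.07 V.
Since V_SD = 7.36 V ≥ V_ov = 2.07 V, the device is in saturation.
I_D = ½ k_p V_ov² (1 + λ V_SD) = 0.5 × 3.11 × 2.07² × (1 + 0.095 × 7.36) = 11.3 mA.

Saturation; I_D = 11.3 mA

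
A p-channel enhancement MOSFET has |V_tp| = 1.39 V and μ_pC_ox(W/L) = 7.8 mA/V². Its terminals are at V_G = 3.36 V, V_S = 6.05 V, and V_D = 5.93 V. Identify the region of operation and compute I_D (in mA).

Triode; I_D = 1.16 mA

V_SG = V_S − V_G = 6.05 − 3.36 = 2.69 V; V_SD = V_S − V_D = 6.05 − 5.93 = 0.12 V.
V_ov = V_SG − |V_tp| = 2.69 − 1.39 = 1.3 V.
Since V_SD = 0.12 V < V_ov = 1.3 V, the device is in the triode region.
I_D = k_p [V_ov · V_SD − ½ V_SD²] = 7.8 × [1.3 × 0.12 − 0.5 × 0.12²] = 1.16 mA.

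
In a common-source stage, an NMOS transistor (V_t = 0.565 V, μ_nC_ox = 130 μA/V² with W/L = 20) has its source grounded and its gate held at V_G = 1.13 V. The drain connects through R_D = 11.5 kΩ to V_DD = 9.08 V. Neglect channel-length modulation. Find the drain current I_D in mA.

V_GS = V_G = 1.13 V, so V_ov = 1.13 − 0.565 = 0.565 V.
k_n = μ_nC_ox · (W/L) = 2.6 mA/V².
Assume saturation: I_D = ½ k_n V_ov² = 0.5 × 2.6 × 0.565² = 0.415 mA, giving V_DS = V_DD − I_D R_D = 9.08 − 0.415 × 11.5 = 4.31 V.
V_DS = 4.31 V ≥ V_ov = 0.565 V, confirming saturation.

I_D = 0.415 mA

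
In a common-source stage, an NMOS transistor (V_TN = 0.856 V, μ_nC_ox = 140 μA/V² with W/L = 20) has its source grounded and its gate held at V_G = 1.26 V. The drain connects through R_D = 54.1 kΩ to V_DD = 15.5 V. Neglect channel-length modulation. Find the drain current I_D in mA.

V_GS = V_G = 1.26 V, so V_ov = 1.26 − 0.856 = 0.404 V.
k_n = μ_nC_ox · (W/L) = 2.8 mA/V².
Assume saturation: I_D = ½ k_n V_ov² = 0.5 × 2.8 × 0.404² = 0.229 mA, giving V_DS = V_DD − I_D R_D = 15.5 − 0.229 × 54.1 = 3.14 V.
V_DS = 3.14 V ≥ V_ov = 0.404 V, confirming saturation.

I_D = 0.229 mA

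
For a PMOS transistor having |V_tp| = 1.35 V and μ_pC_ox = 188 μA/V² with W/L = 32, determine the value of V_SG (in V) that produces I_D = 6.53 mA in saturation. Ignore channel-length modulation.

V_SG = 2.82 V

k_p = μ_pC_ox · (W/L) = 6.016 mA/V².
In saturation I_D = ½ k_p (V_SG − |V_tp|)², so V_SG − |V_tp| = √(2 I_D / k_p) = √(2 × 6.53 / 6.016) = 1.47 V.
V_SG = 1.35 + 1.47 = 2.82 V.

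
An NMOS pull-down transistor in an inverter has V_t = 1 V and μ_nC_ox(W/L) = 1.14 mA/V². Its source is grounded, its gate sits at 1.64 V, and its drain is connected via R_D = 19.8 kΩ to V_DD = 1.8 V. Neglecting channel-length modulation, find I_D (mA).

V_GS = V_G = 1.64 V, so V_ov = 1.64 − 1 = 0.64 V.
Assume saturation: I_D = ½ k_n V_ov² = 0.5 × 1.14 × 0.64² = 0.233 mA, giving V_DS = V_DD − I_D R_D = 1.8 − 0.233 × 19.8 = -2.82 V.
But -2.82 V < V_ov = 0.64 V, so the device is actually in triode.
In triode I_D = k_n[V_ov V_DS − ½ V_DS²] and I_D = (V_DD − V_DS)/R_D. Equating: 11.3 V_DS² − 15.45 V_DS + 1.8 = 0, giving V_DS = 0.129 V (the root below V_ov).
I_D = (1.8 − 0.129) / 19.8 = 0.0844 mA.

I_D = 0.0844 mA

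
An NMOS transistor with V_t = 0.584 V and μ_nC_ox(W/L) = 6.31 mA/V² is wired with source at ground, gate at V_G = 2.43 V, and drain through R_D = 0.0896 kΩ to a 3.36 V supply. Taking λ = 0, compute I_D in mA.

I_D = 10.8 mA

V_GS = V_G = 2.43 V, so V_ov = 2.43 − 0.584 = 1.85 V.
Assume saturation: I_D = ½ k_n V_ov² = 0.5 × 6.31 × 1.85² = 10.8 mA, giving V_DS = V_DD − I_D R_D = 3.36 − 10.8 × 0.0896 = 2.4 V.
V_DS = 2.4 V ≥ V_ov = 1.85 V, confirming saturation.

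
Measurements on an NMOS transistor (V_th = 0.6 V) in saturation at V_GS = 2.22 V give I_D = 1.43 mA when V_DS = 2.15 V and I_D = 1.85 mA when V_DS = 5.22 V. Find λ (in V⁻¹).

λ = 0.120 V⁻¹

With V_GS fixed, I_D ∝ (1 + λ V_DS) in saturation, so I_D2/I_D1 = (1 + λ V_DS2)/(1 + λ V_DS1).
1.85/1.43 = 1.294 = (1 + 5.22 λ)/(1 + 2.15 λ).
Solving: λ (I_D1 V_DS2 − I_D2 V_DS1) = I_D2 − I_D1, so λ = (1.85 − 1.43) / (1.43 × 5.22 − 1.85 × 2.15) = 0.42 / 3.49 = 0.12 V⁻¹.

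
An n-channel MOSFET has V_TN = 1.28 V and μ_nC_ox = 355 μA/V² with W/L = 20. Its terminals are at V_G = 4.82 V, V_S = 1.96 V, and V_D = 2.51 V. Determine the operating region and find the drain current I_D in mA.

V_GS = V_G − V_S = 4.82 − 1.96 = 2.86 V; V_DS = V_D − V_S = 2.51 − 1.96 = 0.55 V.
k_n = μ_nC_ox · (W/L) = 7.1 mA/V².
V_ov = V_GS − V_TN = 2.86 − 1.28 = 1.58 V.
Since V_DS = 0.55 V < V_ov = 1.58 V, the device is in the triode region.
I_D = k_n [V_ov · V_DS − ½ V_DS²] = 7.1 × [1.58 × 0.55 − 0.5 × 0.55²] = 5.1 mA.

Triode; I_D = 5.10 mA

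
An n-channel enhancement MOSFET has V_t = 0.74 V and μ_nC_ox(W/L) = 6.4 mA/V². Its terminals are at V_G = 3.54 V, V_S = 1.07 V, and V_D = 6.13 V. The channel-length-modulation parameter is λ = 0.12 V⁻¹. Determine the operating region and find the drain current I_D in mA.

V_GS = V_G − V_S = 3.54 − 1.07 = 2.47 V; V_DS = V_D − V_S = 6.13 − 1.07 = 5.06 V.
V_ov = V_GS − V_t = 2.47 − 0.74 = 1.73 V.
Since V_DS = 5.06 V ≥ V_ov = 1.73 V, the device is in saturation.
I_D = ½ k_n V_ov² (1 + λ V_DS) = 0.5 × 6.4 × 1.73² × (1 + 0.12 × 5.06) = 15.4 mA.

Saturation; I_D = 15.4 mA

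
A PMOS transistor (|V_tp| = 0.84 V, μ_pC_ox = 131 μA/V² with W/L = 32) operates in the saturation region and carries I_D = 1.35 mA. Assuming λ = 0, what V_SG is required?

V_SG = 1.64 V

k_p = μ_pC_ox · (W/L) = 4.192 mA/V².
In saturation I_D = ½ k_p (V_SG − |V_tp|)², so V_SG − |V_tp| = √(2 I_D / k_p) = √(2 × 1.35 / 4.192) = 0.803 V.
V_SG = 0.84 + 0.803 = 1.64 V.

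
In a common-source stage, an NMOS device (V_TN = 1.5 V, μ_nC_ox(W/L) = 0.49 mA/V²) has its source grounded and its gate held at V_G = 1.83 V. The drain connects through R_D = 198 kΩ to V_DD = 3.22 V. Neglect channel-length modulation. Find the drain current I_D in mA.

I_D = 0.0157 mA

V_GS = V_G = 1.83 V, so V_ov = 1.83 − 1.5 = 0.33 V.
Assume saturation: I_D = ½ k_n V_ov² = 0.5 × 0.49 × 0.33² = 0.0267 mA, giving V_DS = V_DD − I_D R_D = 3.22 − 0.0267 × 198 = -2.06 V.
But -2.06 V < V_ov = 0.33 V, so the device is actually in triode.
In triode I_D = k_n[V_ov V_DS − ½ V_DS²] and I_D = (V_DD − V_DS)/R_D. Equating: 48.5 V_DS² − 33.02 V_DS + 3.22 = 0, giving V_DS = 0.118 V (the root below V_ov).
I_D = (3.22 − 0.118) / 198 = 0.0157 mA.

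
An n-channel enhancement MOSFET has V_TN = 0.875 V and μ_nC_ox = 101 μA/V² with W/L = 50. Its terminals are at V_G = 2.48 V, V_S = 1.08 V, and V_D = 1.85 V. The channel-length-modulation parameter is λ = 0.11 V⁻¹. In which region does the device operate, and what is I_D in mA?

V_GS = V_G − V_S = 2.48 − 1.08 = 1.4 V; V_DS = V_D − V_S = 1.85 − 1.08 = 0.77 V.
k_n = μ_nC_ox · (W/L) = 5.05 mA/V².
V_ov = V_GS − V_TN = 1.4 − 0.875 = 0.525 V.
Since V_DS = 0.77 V ≥ V_ov = 0.525 V, the device is in saturation.
I_D = ½ k_n V_ov² (1 + λ V_DS) = 0.5 × 5.05 × 0.525² × (1 + 0.11 × 0.77) = 0.755 mA.

Saturation; I_D = 0.755 mA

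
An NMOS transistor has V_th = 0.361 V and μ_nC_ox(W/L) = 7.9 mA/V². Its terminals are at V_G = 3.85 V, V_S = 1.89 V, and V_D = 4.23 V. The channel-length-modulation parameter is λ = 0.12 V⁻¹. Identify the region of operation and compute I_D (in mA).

V_GS = V_G − V_S = 3.85 − 1.89 = 1.96 V; V_DS = V_D − V_S = 4.23 − 1.89 = 2.34 V.
V_ov = V_GS − V_th = 1.96 − 0.361 = 1.6 V.
Since V_DS = 2.34 V ≥ V_ov = 1.6 V, the device is in saturation.
I_D = ½ k_n V_ov² (1 + λ V_DS) = 0.5 × 7.9 × 1.6² × (1 + 0.12 × 2.34) = 12.9 mA.

Saturation; I_D = 12.9 mA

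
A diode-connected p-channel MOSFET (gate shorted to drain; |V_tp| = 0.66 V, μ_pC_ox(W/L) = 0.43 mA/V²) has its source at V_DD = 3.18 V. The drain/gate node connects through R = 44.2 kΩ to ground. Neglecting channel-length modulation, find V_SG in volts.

V_SG = 1.13 V

With gate tied to drain, V_SG = V_SD ≥ V_SG − |V_tp|, so the device is in saturation.
KCL at the drain: ½ k_p (V_SG − |V_tp|)² = (V_DD − V_SG)/R.
Let x = V_SG − 0.66. Then 9.5 x² + x − 2.52 = 0, giving x = 0.465 V (positive root), so V_SG = 1.13 V.
I_D = (V_DD − V_SG)/R = (3.18 − 1.13) / 44.2 = 0.0465 mA.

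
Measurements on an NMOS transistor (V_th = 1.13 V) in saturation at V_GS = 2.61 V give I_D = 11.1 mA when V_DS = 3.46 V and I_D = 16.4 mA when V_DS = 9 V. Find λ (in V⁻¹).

With V_GS fixed, I_D ∝ (1 + λ V_DS) in saturation, so I_D2/I_D1 = (1 + λ V_DS2)/(1 + λ V_DS1).
16.4/11.1 = 1.477 = (1 + 9 λ)/(1 + 3.46 λ).
Solving: λ (I_D1 V_DS2 − I_D2 V_DS1) = I_D2 − I_D1, so λ = (16.4 − 11.1) / (11.1 × 9 − 16.4 × 3.46) = 5.3 / 43.2 = 0.123 V⁻¹.

λ = 0.123 V⁻¹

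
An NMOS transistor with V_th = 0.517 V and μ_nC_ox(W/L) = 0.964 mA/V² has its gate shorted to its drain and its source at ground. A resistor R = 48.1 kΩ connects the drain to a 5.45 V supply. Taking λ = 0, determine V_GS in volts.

With gate tied to drain, V_GS = V_DS ≥ V_GS − V_th, so the device is in saturation.
KCL at the drain: ½ k_n (V_GS − V_th)² = (V_DD − V_GS)/R.
Let x = V_GS − 0.517. Then 23.2 x² + x − 4.933 = 0, giving x = 0.44 V (positive root), so V_GS = 0.957 V.
I_D = (V_DD − V_GS)/R = (5.45 − 0.957) / 48.1 = 0.0934 mA.

V_GS = 0.957 V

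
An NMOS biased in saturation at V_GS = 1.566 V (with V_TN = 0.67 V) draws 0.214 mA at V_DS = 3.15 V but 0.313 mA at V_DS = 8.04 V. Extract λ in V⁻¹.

λ = 0.135 V⁻¹

With V_GS fixed, I_D ∝ (1 + λ V_DS) in saturation, so I_D2/I_D1 = (1 + λ V_DS2)/(1 + λ V_DS1).
0.313/0.214 = 1.463 = (1 + 8.04 λ)/(1 + 3.15 λ).
Solving: λ (I_D1 V_DS2 − I_D2 V_DS1) = I_D2 − I_D1, so λ = (0.313 − 0.214) / (0.214 × 8.04 − 0.313 × 3.15) = 0.099 / 0.735 = 0.135 V⁻¹.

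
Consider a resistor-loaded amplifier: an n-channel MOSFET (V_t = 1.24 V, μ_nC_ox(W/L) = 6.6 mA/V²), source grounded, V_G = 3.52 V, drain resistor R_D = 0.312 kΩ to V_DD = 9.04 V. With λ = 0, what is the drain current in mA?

I_D = 17.2 mA

V_GS = V_G = 3.52 V, so V_ov = 3.52 − 1.24 = 2.28 V.
Assume saturation: I_D = ½ k_n V_ov² = 0.5 × 6.6 × 2.28² = 17.2 mA, giving V_DS = V_DD − I_D R_D = 9.04 − 17.2 × 0.312 = 3.69 V.
V_DS = 3.69 V ≥ V_ov = 2.28 V, confirming saturation.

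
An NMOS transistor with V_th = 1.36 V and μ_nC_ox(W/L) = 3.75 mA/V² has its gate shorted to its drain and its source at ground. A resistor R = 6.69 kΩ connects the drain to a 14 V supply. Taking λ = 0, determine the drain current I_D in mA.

With gate tied to drain, V_GS = V_DS ≥ V_GS − V_th, so the device is in saturation.
KCL at the drain: ½ k_n (V_GS − V_th)² = (V_DD − V_GS)/R.
Let x = V_GS − 1.36. Then 12.5 x² + x − 12.64 = 0, giving x = 0.965 V (positive root), so V_GS = 2.32 V.
I_D = (V_DD − V_GS)/R = (14 − 2.32) / 6.69 = 1.75 mA.

I_D = 1.75 mA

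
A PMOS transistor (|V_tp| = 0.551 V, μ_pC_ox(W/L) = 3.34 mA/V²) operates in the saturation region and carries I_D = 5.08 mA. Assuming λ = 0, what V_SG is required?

V_SG = 2.30 V

In saturation I_D = ½ k_p (V_SG − |V_tp|)², so V_SG − |V_tp| = √(2 I_D / k_p) = √(2 × 5.08 / 3.34) = 1.74 V.
V_SG = 0.551 + 1.74 = 2.3 V.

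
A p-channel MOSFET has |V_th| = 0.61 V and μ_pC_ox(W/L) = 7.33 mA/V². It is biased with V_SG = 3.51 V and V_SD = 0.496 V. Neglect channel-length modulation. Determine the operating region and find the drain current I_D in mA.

Triode; I_D = 9.64 mA

V_ov = V_SG − |V_th| = 3.51 − 0.61 = 2.9 V.
Since V_SD = 0.496 V < V_ov = 2.9 V, the device is in the triode region.
I_D = k_p [V_ov · V_SD − ½ V_SD²] = 7.33 × [2.9 × 0.496 − 0.5 × 0.496²] = 9.64 mA.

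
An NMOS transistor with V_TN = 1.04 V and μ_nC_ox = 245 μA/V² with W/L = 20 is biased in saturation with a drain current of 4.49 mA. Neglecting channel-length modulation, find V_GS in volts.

V_GS = 2.39 V

k_n = μ_nC_ox · (W/L) = 4.9 mA/V².
In saturation I_D = ½ k_n (V_GS − V_TN)², so V_GS − V_TN = √(2 I_D / k_n) = √(2 × 4.49 / 4.9) = 1.35 V.
V_GS = 1.04 + 1.35 = 2.39 V.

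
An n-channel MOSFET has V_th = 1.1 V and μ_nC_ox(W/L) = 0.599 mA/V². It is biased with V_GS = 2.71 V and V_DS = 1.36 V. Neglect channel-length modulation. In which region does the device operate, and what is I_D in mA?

V_ov = V_GS − V_th = 2.71 − 1.1 = 1.61 V.
Since V_DS = 1.36 V < V_ov = 1.61 V, the device is in the triode region.
I_D = k_n [V_ov · V_DS − ½ V_DS²] = 0.599 × [1.61 × 1.36 − 0.5 × 1.36²] = 0.758 mA.

Triode; I_D = 0.758 mA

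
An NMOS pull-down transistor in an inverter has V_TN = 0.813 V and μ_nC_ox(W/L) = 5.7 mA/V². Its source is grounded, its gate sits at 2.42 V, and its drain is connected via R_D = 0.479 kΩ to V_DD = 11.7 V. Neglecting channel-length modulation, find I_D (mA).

I_D = 7.36 mA

V_GS = V_G = 2.42 V, so V_ov = 2.42 − 0.813 = 1.61 V.
Assume saturation: I_D = ½ k_n V_ov² = 0.5 × 5.7 × 1.61² = 7.36 mA, giving V_DS = V_DD − I_D R_D = 11.7 − 7.36 × 0.479 = 8.17 V.
V_DS = 8.17 V ≥ V_ov = 1.61 V, confirming saturation.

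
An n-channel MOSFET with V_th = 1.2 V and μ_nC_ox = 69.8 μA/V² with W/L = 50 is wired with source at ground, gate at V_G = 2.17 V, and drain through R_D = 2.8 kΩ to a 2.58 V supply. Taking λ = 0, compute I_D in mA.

I_D = 0.820 mA

V_GS = V_G = 2.17 V, so V_ov = 2.17 − 1.2 = 0.97 V.
k_n = μ_nC_ox · (W/L) = 3.49 mA/V².
Assume saturation: I_D = ½ k_n V_ov² = 0.5 × 3.49 × 0.97² = 1.64 mA, giving V_DS = V_DD − I_D R_D = 2.58 − 1.64 × 2.8 = -2.02 V.
But -2.02 V < V_ov = 0.97 V, so the device is actually in triode.
In triode I_D = k_n[V_ov V_DS − ½ V_DS²] and I_D = (V_DD − V_DS)/R_D. Equating: 4.89 V_DS² − 10.48 V_DS + 2.58 = 0, giving V_DS = 0.284 V (the root below V_ov).
I_D = (2.58 − 0.284) / 2.8 = 0.82 mA.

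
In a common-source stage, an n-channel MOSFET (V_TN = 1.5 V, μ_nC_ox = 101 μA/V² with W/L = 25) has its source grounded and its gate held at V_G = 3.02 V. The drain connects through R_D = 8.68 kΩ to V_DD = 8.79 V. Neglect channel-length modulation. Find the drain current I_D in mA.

V_GS = V_G = 3.02 V, so V_ov = 3.02 − 1.5 = 1.52 V.
k_n = μ_nC_ox · (W/L) = 2.525 mA/V².
Assume saturation: I_D = ½ k_n V_ov² = 0.5 × 2.525 × 1.52² = 2.92 mA, giving V_DS = V_DD − I_D R_D = 8.79 − 2.92 × 8.68 = -16.5 V.
But -16.5 V < V_ov = 1.52 V, so the device is actually in triode.
In triode I_D = k_n[V_ov V_DS − ½ V_DS²] and I_D = (V_DD − V_DS)/R_D. Equating: 11 V_DS² − 34.31 V_DS + 8.79 = 0, giving V_DS = 0.281 V (the root below V_ov).
I_D = (8.79 − 0.281) / 8.68 = 0.98 mA.

I_D = 0.980 mA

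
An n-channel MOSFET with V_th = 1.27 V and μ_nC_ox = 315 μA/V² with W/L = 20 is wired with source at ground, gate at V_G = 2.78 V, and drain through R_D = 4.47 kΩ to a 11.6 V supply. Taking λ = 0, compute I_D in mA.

I_D = 2.53 mA

V_GS = V_G = 2.78 V, so V_ov = 2.78 − 1.27 = 1.51 V.
k_n = μ_nC_ox · (W/L) = 6.3 mA/V².
Assume saturation: I_D = ½ k_n V_ov² = 0.5 × 6.3 × 1.51² = 7.18 mA, giving V_DS = V_DD − I_D R_D = 11.6 − 7.18 × 4.47 = -20.5 V.
But -20.5 V < V_ov = 1.51 V, so the device is actually in triode.
In triode I_D = k_n[V_ov V_DS − ½ V_DS²] and I_D = (V_DD − V_DS)/R_D. Equating: 14.1 V_DS² − 43.52 V_DS + 11.6 = 0, giving V_DS = 0.295 V (the root below V_ov).
I_D = (11.6 − 0.295) / 4.47 = 2.53 mA.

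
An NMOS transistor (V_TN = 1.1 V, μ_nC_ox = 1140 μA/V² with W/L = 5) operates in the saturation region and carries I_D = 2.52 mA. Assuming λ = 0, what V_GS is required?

k_n = μ_nC_ox · (W/L) = 5.7 mA/V².
In saturation I_D = ½ k_n (V_GS − V_TN)², so V_GS − V_TN = √(2 I_D / k_n) = √(2 × 2.52 / 5.7) = 0.94 V.
V_GS = 1.1 + 0.94 = 2.04 V.

V_GS = 2.04 V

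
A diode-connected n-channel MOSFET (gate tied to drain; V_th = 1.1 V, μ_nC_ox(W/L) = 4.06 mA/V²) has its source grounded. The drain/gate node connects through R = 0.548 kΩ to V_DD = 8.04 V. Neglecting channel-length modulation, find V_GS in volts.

V_GS = 3.19 V

With gate tied to drain, V_GS = V_DS ≥ V_GS − V_th, so the device is in saturation.
KCL at the drain: ½ k_n (V_GS − V_th)² = (V_DD − V_GS)/R.
Let x = V_GS − 1.1. Then 1.11 x² + x − 6.94 = 0, giving x = 2.09 V (positive root), so V_GS = 3.19 V.
I_D = (V_DD − V_GS)/R = (8.04 − 3.19) / 0.548 = 8.85 mA.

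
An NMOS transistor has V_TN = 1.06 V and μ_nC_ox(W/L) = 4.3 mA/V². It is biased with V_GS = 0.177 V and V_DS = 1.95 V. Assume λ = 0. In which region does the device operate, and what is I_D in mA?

Cutoff; I_D = 0 mA

V_GS = 0.177 V < V_TN = 1.06 V, so the transistor is in cutoff.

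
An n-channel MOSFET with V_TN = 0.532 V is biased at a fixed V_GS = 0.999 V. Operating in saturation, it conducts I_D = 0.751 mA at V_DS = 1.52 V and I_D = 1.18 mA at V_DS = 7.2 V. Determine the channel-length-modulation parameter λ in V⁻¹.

λ = 0.119 V⁻¹

With V_GS fixed, I_D ∝ (1 + λ V_DS) in saturation, so I_D2/I_D1 = (1 + λ V_DS2)/(1 + λ V_DS1).
1.18/0.751 = 1.571 = (1 + 7.2 λ)/(1 + 1.52 λ).
Solving: λ (I_D1 V_DS2 − I_D2 V_DS1) = I_D2 − I_D1, so λ = (1.18 − 0.751) / (0.751 × 7.2 − 1.18 × 1.52) = 0.429 / 3.61 = 0.119 V⁻¹.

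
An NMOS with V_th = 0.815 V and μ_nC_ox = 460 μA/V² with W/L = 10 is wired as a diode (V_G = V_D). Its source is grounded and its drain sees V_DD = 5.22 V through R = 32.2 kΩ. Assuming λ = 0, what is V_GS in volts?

V_GS = 1.05 V

With gate tied to drain, V_GS = V_DS ≥ V_GS − V_th, so the device is in saturation.
k_n = μ_nC_ox · (W/L) = 4.6 mA/V².
KCL at the drain: ½ k_n (V_GS − V_th)² = (V_DD − V_GS)/R.
Let x = V_GS − 0.815. Then 74.1 x² + x − 4.405 = 0, giving x = 0.237 V (positive root), so V_GS = 1.05 V.
I_D = (V_DD − V_GS)/R = (5.22 − 1.05) / 32.2 = 0.129 mA.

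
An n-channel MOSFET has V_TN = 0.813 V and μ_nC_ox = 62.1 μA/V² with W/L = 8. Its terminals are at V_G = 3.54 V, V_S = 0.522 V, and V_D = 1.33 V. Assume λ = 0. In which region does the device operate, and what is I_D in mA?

V_GS = V_G − V_S = 3.54 − 0.522 = 3.02 V; V_DS = V_D − V_S = 1.33 − 0.522 = 0.808 V.
k_n = μ_nC_ox · (W/L) = 0.4968 mA/V².
V_ov = V_GS − V_TN = 3.02 − 0.813 = 2.21 V.
Since V_DS = 0.808 V < V_ov = 2.21 V, the device is in the triode region.
I_D = k_n [V_ov · V_DS − ½ V_DS²] = 0.4968 × [2.21 × 0.808 − 0.5 × 0.808²] = 0.723 mA.

Triode; I_D = 0.723 mA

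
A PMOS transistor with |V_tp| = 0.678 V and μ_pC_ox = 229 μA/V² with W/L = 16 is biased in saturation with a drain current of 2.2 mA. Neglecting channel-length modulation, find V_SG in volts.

V_SG = 1.77 V

k_p = μ_pC_ox · (W/L) = 3.664 mA/V².
In saturation I_D = ½ k_p (V_SG − |V_tp|)², so V_SG − |V_tp| = √(2 I_D / k_p) = √(2 × 2.2 / 3.664) = 1.1 V.
V_SG = 0.678 + 1.1 = 1.77 V.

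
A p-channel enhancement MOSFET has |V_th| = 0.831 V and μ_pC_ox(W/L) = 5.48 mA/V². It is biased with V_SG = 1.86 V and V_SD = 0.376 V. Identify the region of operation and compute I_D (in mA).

Triode; I_D = 1.73 mA

V_ov = V_SG − |V_th| = 1.86 − 0.831 = 1.03 V.
Since V_SD = 0.376 V < V_ov = 1.03 V, the device is in the triode region.
I_D = k_p [V_ov · V_SD − ½ V_SD²] = 5.48 × [1.03 × 0.376 − 0.5 × 0.376²] = 1.73 mA.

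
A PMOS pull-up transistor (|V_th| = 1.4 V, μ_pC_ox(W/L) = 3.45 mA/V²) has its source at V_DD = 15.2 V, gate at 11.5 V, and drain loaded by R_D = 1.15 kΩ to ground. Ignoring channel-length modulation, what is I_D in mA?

V_SG = V_DD − V_G = 15.2 − 11.5 = 3.7 V, so V_ov = 3.7 − 1.4 = 2.3 V.
Assume saturation: I_D = ½ k_p V_ov² = 0.5 × 3.45 × 2.3² = 9.13 mA, giving V_SD = V_DD − I_D R_D = 15.2 − 9.13 × 1.15 = 4.71 V.
V_SD = 4.71 V ≥ V_ov = 2.3 V, confirming saturation.

I_D = 9.13 mA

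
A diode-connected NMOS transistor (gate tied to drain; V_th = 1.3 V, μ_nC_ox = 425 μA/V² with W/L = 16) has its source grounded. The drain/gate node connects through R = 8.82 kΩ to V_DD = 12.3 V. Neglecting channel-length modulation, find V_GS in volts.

V_GS = 1.89 V

With gate tied to drain, V_GS = V_DS ≥ V_GS − V_th, so the device is in saturation.
k_n = μ_nC_ox · (W/L) = 6.8 mA/V².
KCL at the drain: ½ k_n (V_GS − V_th)² = (V_DD − V_GS)/R.
Let x = V_GS − 1.3. Then 30 x² + x − 11 = 0, giving x = 0.589 V (positive root), so V_GS = 1.89 V.
I_D = (V_DD − V_GS)/R = (12.3 − 1.89) / 8.82 = 1.18 mA.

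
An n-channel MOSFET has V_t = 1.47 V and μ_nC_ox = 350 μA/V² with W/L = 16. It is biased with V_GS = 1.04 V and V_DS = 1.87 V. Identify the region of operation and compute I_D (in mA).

V_GS = 1.04 V < V_t = 1.47 V, so the transistor is in cutoff.

Cutoff; I_D = 0 mA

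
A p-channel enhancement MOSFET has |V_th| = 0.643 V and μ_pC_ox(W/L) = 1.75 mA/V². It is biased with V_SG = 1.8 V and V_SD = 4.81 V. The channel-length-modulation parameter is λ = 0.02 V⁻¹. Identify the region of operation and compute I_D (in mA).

Saturation; I_D = 1.28 mA

V_ov = V_SG − |V_th| = 1.8 − 0.643 = 1.16 V.
Since V_SD = 4.81 V ≥ V_ov = 1.16 V, the device is in saturation.
I_D = ½ k_p V_ov² (1 + λ V_SD) = 0.5 × 1.75 × 1.16² × (1 + 0.02 × 4.81) = 1.28 mA.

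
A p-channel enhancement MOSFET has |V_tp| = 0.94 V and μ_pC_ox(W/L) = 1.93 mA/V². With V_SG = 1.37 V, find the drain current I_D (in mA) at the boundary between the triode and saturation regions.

I_D = 0.178 mA

At the boundary V_SD = V_ov = V_SG − |V_tp| = 1.37 − 0.94 = 0.43 V.
I_D = ½ k_p V_ov² = 0.5 × 1.93 × 0.43² = 0.178 mA.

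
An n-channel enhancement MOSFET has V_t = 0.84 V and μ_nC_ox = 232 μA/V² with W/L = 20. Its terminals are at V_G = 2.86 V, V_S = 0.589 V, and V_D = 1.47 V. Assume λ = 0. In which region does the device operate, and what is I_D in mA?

Triode; I_D = 4.05 mA

V_GS = V_G − V_S = 2.86 − 0.589 = 2.27 V; V_DS = V_D − V_S = 1.47 − 0.589 = 0.881 V.
k_n = μ_nC_ox · (W/L) = 4.64 mA/V².
V_ov = V_GS − V_t = 2.27 − 0.84 = 1.43 V.
Since V_DS = 0.881 V < V_ov = 1.43 V, the device is in the triode region.
I_D = k_n [V_ov · V_DS − ½ V_DS²] = 4.64 × [1.43 × 0.881 − 0.5 × 0.881²] = 4.05 mA.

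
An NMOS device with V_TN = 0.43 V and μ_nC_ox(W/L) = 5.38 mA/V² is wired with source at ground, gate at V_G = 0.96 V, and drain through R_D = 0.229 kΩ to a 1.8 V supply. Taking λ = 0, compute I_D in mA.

I_D = 0.756 mA

V_GS = V_G = 0.96 V, so V_ov = 0.96 − 0.43 = 0.53 V.
Assume saturation: I_D = ½ k_n V_ov² = 0.5 × 5.38 × 0.53² = 0.756 mA, giving V_DS = V_DD − I_D R_D = 1.8 − 0.756 × 0.229 = 1.63 V.
V_DS = 1.63 V ≥ V_ov = 0.53 V, confirming saturation.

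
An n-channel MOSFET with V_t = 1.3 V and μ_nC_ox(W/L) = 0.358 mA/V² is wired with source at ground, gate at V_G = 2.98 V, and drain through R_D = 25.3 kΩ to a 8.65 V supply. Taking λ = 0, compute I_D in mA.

I_D = 0.316 mA

V_GS = V_G = 2.98 V, so V_ov = 2.98 − 1.3 = 1.68 V.
Assume saturation: I_D = ½ k_n V_ov² = 0.5 × 0.358 × 1.68² = 0.505 mA, giving V_DS = V_DD − I_D R_D = 8.65 − 0.505 × 25.3 = -4.13 V.
But -4.13 V < V_ov = 1.68 V, so the device is actually in triode.
In triode I_D = k_n[V_ov V_DS − ½ V_DS²] and I_D = (V_DD − V_DS)/R_D. Equating: 4.53 V_DS² − 16.22 V_DS + 8.65 = 0, giving V_DS = 0.652 V (the root below V_ov).
I_D = (8.65 − 0.652) / 25.3 = 0.316 mA.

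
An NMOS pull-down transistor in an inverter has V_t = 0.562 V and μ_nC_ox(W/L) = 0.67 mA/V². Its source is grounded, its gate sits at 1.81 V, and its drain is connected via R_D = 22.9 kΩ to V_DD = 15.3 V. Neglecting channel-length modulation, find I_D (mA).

V_GS = V_G = 1.81 V, so V_ov = 1.81 − 0.562 = 1.25 V.
Assume saturation: I_D = ½ k_n V_ov² = 0.5 × 0.67 × 1.25² = 0.522 mA, giving V_DS = V_DD − I_D R_D = 15.3 − 0.522 × 22.9 = 3.35 V.
V_DS = 3.35 V ≥ V_ov = 1.25 V, confirming saturation.

I_D = 0.522 mA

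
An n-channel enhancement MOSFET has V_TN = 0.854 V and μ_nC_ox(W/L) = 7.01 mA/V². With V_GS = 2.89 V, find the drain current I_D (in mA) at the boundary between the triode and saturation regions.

I_D = 14.5 mA

At the boundary V_DS = V_ov = V_GS − V_TN = 2.89 − 0.854 = 2.04 V.
I_D = ½ k_n V_ov² = 0.5 × 7.01 × 2.04² = 14.5 mA.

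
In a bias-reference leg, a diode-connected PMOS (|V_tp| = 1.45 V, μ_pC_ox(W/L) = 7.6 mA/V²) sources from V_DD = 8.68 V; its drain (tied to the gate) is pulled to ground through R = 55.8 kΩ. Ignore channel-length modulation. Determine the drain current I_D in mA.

With gate tied to drain, V_SG = V_SD ≥ V_SG − |V_tp|, so the device is in saturation.
KCL at the drain: ½ k_p (V_SG − |V_tp|)² = (V_DD − V_SG)/R.
Let x = V_SG − 1.45. Then 212 x² + x − 7.23 = 0, giving x = 0.182 V (positive root), so V_SG = 1.63 V.
I_D = (V_DD − V_SG)/R = (8.68 − 1.63) / 55.8 = 0.126 mA.

I_D = 0.126 mA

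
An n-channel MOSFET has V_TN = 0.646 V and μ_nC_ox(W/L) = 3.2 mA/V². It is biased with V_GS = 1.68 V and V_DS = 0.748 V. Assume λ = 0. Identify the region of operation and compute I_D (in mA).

V_ov = V_GS − V_TN = 1.68 − 0.646 = 1.03 V.
Since V_DS = 0.748 V < V_ov = 1.03 V, the device is in the triode region.
I_D = k_n [V_ov · V_DS − ½ V_DS²] = 3.2 × [1.03 × 0.748 − 0.5 × 0.748²] = 1.58 mA.

Triode; I_D = 1.58 mA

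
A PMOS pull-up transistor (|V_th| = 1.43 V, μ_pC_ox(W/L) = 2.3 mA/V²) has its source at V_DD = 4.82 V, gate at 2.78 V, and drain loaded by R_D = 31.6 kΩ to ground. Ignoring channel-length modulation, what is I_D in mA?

I_D = 0.149 mA

V_SG = V_DD − V_G = 4.82 − 2.78 = 2.04 V, so V_ov = 2.04 − 1.43 = 0.61 V.
Assume saturation: I_D = ½ k_p V_ov² = 0.5 × 2.3 × 0.61² = 0.428 mA, giving V_SD = V_DD − I_D R_D = 4.82 − 0.428 × 31.6 = -8.7 V.
But -8.7 V < V_ov = 0.61 V, so the device is actually in triode.
In triode I_D = k_p[V_ov V_SD − ½ V_SD²] and I_D = (V_DD − V_SD)/R_D. Equating: 36.3 V_SD² − 45.33 V_SD + 4.82 = 0, giving V_SD = 0.117 V (the root below V_ov).
I_D = (4.82 − 0.117) / 31.6 = 0.149 mA.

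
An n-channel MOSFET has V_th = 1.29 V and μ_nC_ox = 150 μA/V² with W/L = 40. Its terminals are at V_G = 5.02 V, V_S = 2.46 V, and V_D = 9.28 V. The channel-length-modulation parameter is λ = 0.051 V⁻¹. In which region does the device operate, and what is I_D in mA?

Saturation; I_D = 6.52 mA

V_GS = V_G − V_S = 5.02 − 2.46 = 2.56 V; V_DS = V_D − V_S = 9.28 − 2.46 = 6.82 V.
k_n = μ_nC_ox · (W/L) = 6 mA/V².
V_ov = V_GS − V_th = 2.56 − 1.29 = 1.27 V.
Since V_DS = 6.82 V ≥ V_ov = 1.27 V, the device is in saturation.
I_D = ½ k_n V_ov² (1 + λ V_DS) = 0.5 × 6 × 1.27² × (1 + 0.051 × 6.82) = 6.52 mA.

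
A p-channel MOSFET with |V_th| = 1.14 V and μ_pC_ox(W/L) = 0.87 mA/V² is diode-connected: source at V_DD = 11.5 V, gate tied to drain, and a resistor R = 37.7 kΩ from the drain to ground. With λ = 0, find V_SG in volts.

V_SG = 1.90 V

With gate tied to drain, V_SG = V_SD ≥ V_SG − |V_th|, so the device is in saturation.
KCL at the drain: ½ k_p (V_SG − |V_th|)² = (V_DD − V_SG)/R.
Let x = V_SG − 1.14. Then 16.4 x² + x − 10.36 = 0, giving x = 0.765 V (positive root), so V_SG = 1.9 V.
I_D = (V_DD − V_SG)/R = (11.5 − 1.9) / 37.7 = 0.255 mA.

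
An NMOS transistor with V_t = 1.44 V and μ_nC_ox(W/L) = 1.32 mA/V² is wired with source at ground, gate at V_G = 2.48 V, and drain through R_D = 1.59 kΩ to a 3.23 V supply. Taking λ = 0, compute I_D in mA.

V_GS = V_G = 2.48 V, so V_ov = 2.48 − 1.44 = 1.04 V.
Assume saturation: I_D = ½ k_n V_ov² = 0.5 × 1.32 × 1.04² = 0.714 mA, giving V_DS = V_DD − I_D R_D = 3.23 − 0.714 × 1.59 = 2.09 V.
V_DS = 2.09 V ≥ V_ov = 1.04 V, confirming saturation.

I_D = 0.714 mA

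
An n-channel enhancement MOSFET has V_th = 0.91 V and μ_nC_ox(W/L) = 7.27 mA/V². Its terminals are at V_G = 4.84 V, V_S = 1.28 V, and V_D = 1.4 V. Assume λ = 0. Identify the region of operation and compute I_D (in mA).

V_GS = V_G − V_S = 4.84 − 1.28 = 3.56 V; V_DS = V_D − V_S = 1.4 − 1.28 = 0.12 V.
V_ov = V_GS − V_th = 3.56 − 0.91 = 2.65 V.
Since V_DS = 0.12 V < V_ov = 2.65 V, the device is in the triode region.
I_D = k_n [V_ov · V_DS − ½ V_DS²] = 7.27 × [2.65 × 0.12 − 0.5 × 0.12²] = 2.26 mA.

Triode; I_D = 2.26 mA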